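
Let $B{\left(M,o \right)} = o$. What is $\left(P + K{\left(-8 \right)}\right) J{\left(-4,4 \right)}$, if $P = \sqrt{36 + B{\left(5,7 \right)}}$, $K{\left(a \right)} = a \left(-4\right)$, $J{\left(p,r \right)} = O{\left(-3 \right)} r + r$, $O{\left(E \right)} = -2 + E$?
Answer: $-512 - 16 \sqrt{43} \approx -616.92$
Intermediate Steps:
$J{\left(p,r \right)} = - 4 r$ ($J{\left(p,r \right)} = \left(-2 - 3\right) r + r = - 5 r + r = - 4 r$)
$K{\left(a \right)} = - 4 a$
$P = \sqrt{43}$ ($P = \sqrt{36 + 7} = \sqrt{43} \approx 6.5574$)
$\left(P + K{\left(-8 \right)}\right) J{\left(-4,4 \right)} = \left(\sqrt{43} - -32\right) \left(\left(-4\right) 4\right) = \left(\sqrt{43} + 32\right) \left(-16\right) = \left(32 + \sqrt{43}\right) \left(-16\right) = -512 - 16 \sqrt{43}$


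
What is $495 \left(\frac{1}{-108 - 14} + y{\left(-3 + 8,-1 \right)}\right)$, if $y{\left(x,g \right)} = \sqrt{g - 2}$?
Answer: $- \frac{495}{122} + 495 i \sqrt{3} \approx -4.0574 + 857.37 i$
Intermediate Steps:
$y{\left(x,g \right)} = \sqrt{-2 + g}$
$495 \left(\frac{1}{-108 - 14} + y{\left(-3 + 8,-1 \right)}\right) = 495 \left(\frac{1}{-108 - 14} + \sqrt{-2 - 1}\right) = 495 \left(\frac{1}{-122} + \sqrt{-3}\right) = 495 \left(- \frac{1}{122} + i \sqrt{3}\right) = - \frac{495}{122} + 495 i \sqrt{3}$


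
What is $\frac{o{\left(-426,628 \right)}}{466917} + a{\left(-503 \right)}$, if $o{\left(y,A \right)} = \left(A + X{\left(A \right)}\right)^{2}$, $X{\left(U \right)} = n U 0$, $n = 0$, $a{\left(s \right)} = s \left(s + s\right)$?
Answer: $\frac{236268800890}{466917} \approx 5.0602 \cdot 10^{5}$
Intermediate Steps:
$a{\left(s \right)} = 2 s^{2}$ ($a{\left(s \right)} = s 2 s = 2 s^{2}$)
$X{\left(U \right)} = 0$ ($X{\left(U \right)} = 0 U 0 = 0 \cdot 0 = 0$)
$o{\left(y,A \right)} = A^{2}$ ($o{\left(y,A \right)} = \left(A + 0\right)^{2} = A^{2}$)
$\frac{o{\left(-426,628 \right)}}{466917} + a{\left(-503 \right)} = \frac{628^{2}}{466917} + 2 \left(-503\right)^{2} = 394384 \cdot \frac{1}{466917} + 2 \cdot 253009 = \frac{394384}{466917} + 506018 = \frac{236268800890}{466917}$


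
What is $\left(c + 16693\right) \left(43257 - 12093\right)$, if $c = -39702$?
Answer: $-717052476$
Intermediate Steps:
$\left(c + 16693\right) \left(43257 - 12093\right) = \left(-39702 + 16693\right) \left(43257 - 12093\right) = \left(-23009\right) 31164 = -717052476$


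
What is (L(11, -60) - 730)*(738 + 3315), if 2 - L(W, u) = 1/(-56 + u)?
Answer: -342263691/116 ≈ -2.9505e+6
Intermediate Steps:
L(W, u) = 2 - 1/(-56 + u)
(L(11, -60) - 730)*(738 + 3315) = ((-113 + 2*(-60))/(-56 - 60) - 730)*(738 + 3315) = ((-113 - 120)/(-116) - 730)*4053 = (-1/116*(-233) - 730)*4053 = (233/116 - 730)*4053 = -84447/116*4053 = -342263691/116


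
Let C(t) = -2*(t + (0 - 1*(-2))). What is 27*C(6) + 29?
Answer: -403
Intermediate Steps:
C(t) = -4 - 2*t (C(t) = -2*(t + (0 + 2)) = -2*(t + 2) = -2*(2 + t) = -4 - 2*t)
27*C(6) + 29 = 27*(-4 - 2*6) + 29 = 27*(-4 - 12) + 29 = 27*(-16) + 29 = -432 + 29 = -403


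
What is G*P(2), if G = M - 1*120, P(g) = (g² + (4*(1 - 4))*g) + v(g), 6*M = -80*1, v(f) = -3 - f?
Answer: 10000/3 ≈ 3333.3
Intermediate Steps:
M = -40/3 (M = (-80*1)/6 = (⅙)*(-80) = -40/3 ≈ -13.333)
P(g) = -3 + g² - 13*g (P(g) = (g² + (4*(1 - 4))*g) + (-3 - g) = (g² + (4*(-3))*g) + (-3 - g) = (g² - 12*g) + (-3 - g) = -3 + g² - 13*g)
G = -400/3 (G = -40/3 - 1*120 = -40/3 - 120 = -400/3 ≈ -133.33)
G*P(2) = -400*(-3 + 2² - 13*2)/3 = -400*(-3 + 4 - 26)/3 = -400/3*(-25) = 10000/3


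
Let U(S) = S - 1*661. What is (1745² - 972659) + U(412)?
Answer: 2072117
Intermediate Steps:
U(S) = -661 + S (U(S) = S - 661 = -661 + S)
(1745² - 972659) + U(412) = (1745² - 972659) + (-661 + 412) = (3045025 - 972659) - 249 = 2072366 - 249 = 2072117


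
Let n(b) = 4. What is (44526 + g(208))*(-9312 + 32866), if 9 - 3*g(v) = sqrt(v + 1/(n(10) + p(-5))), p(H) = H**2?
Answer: 1048836066 - 23554*sqrt(174957)/87 ≈ 1.0487e+9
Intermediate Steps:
g(v) = 3 - sqrt(1/29 + v)/3 (g(v) = 3 - sqrt(v + 1/(4 + (-5)**2))/3 = 3 - sqrt(v + 1/(4 + 25))/3 = 3 - sqrt(v + 1/29)/3 = 3 - sqrt(1/29 + v)/3)
(44526 + g(208))*(-9312 + 32866) = (44526 + (3 - sqrt(29 + 841*208)/87))*(-9312 + 32866) = (44526 + (3 - sqrt(29 + 174928)/87))*23554 = (44526 + (3 - sqrt(174957)/87))*23554 = (44529 - sqrt(174957)/87)*23554 = 1048836066 - 23554*sqrt(174957)/87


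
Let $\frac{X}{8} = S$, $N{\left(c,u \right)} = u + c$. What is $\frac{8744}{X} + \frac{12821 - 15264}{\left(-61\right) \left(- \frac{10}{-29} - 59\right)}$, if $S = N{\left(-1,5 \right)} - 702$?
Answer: $- \frac{23265997}{10346454} \approx -2.2487$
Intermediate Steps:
$N{\left(c,u \right)} = c + u$
$S = -698$ ($S = \left(-1 + 5\right) - 702 = 4 - 702 = -698$)
$X = -5584$ ($X = 8 \left(-698\right) = -5584$)
$\frac{8744}{X} + \frac{12821 - 15264}{\left(-61\right) \left(- \frac{10}{-29} - 59\right)} = \frac{8744}{-5584} + \frac{12821 - 15264}{\left(-61\right) \left(- \frac{10}{-29} - 59\right)} = 8744 \left(- \frac{1}{5584}\right) - \frac{2443}{\left(-61\right) \left(\left(-10\right) \left(- \frac{1}{29}\right) - 59\right)} = - \frac{1093}{698} - \frac{2443}{\left(-61\right) \left(\frac{10}{29} - 59\right)} = - \frac{1093}{698} - \frac{2443}{\left(-61\right) \left(- \frac{1701}{29}\right)} = - \frac{1093}{698} - \frac{2443}{\frac{103761}{29}} = - \frac{1093}{698} - \frac{10121}{14823} = - \frac{23265997}{10346454}$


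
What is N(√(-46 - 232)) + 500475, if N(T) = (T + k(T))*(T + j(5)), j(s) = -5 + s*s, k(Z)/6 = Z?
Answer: 498529 + 140*I*√278 ≈ 4.9853e+5 + 2334.3*I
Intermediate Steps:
k(Z) = 6*Z
j(s) = -5 + s²
N(T) = 7*T*(20 + T) (N(T) = (T + 6*T)*(T + (-5 + 5²)) = (7*T)*(T + (-5 + 25)) = (7*T)*(T + 20) = (7*T)*(20 + T) = 7*T*(20 + T))
N(√(-46 - 232)) + 500475 = 7*√(-46 - 232)*(20 + √(-46 - 232)) + 500475 = 7*√(-278)*(20 + √(-278)) + 500475 = 7*(I*√278)*(20 + I*√278) + 500475 = 7*I*√278*(20 + I*√278) + 500475 = 500475 + 7*I*√278*(20 + I*√278)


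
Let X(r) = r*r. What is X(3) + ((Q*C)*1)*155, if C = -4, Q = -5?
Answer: 3109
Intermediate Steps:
X(r) = r²
X(3) + ((Q*C)*1)*155 = 3² + (-5*(-4)*1)*155 = 9 + (20*1)*155 = 9 + 20*155 = 9 + 3100 = 3109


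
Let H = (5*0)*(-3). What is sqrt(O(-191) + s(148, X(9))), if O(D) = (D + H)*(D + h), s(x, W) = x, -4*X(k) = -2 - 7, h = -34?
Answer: sqrt(43123) ≈ 207.66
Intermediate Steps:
X(k) = 9/4 (X(k) = -(-2 - 7)/4 = -1/4*(-9) = 9/4)
H = 0 (H = 0*(-3) = 0)
O(D) = D*(-34 + D) (O(D) = (D + 0)*(D - 34) = D*(-34 + D))
sqrt(O(-191) + s(148, X(9))) = sqrt(-191*(-34 - 191) + 148) = sqrt(-191*(-225) + 148) = sqrt(42975 + 148) = sqrt(43123)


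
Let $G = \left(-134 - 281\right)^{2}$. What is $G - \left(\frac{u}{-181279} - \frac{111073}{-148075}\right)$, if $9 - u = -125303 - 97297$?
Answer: $\frac{4623029200508433}{26842887925} \approx 1.7223 \cdot 10^{5}$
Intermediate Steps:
$u = 222609$ ($u = 9 - \left(-125303 - 97297\right) = 9 - -222600 = 9 + 222600 = 222609$)
$G = 172225$ ($G = \left(-415\right)^{2} = 172225$)
$G - \left(\frac{u}{-181279} - \frac{111073}{-148075}\right) = 172225 - \left(\frac{222609}{-181279} - \frac{111073}{-148075}\right) = 172225 - \left(222609 \left(- \frac{1}{181279}\right) - - \frac{111073}{148075}\right) = 172225 - \left(- \frac{222609}{181279} + \frac{111073}{148075}\right) = 172225 - - \frac{12827625308}{26842887925} = 172225 + \frac{12827625308}{26842887925} = \frac{4623029200508433}{26842887925}$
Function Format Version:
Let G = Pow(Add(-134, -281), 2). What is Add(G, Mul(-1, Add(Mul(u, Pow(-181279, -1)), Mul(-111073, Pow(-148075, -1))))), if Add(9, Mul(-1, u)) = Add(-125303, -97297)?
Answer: Rational(4623029200508433, 26842887925) ≈ 1.7223e+5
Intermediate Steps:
u = 222609 (u = Add(9, Mul(-1, Add(-125303, -97297))) = Add(9, Mul(-1, -222600)) = Add(9, 222600) = 222609)
G = 172225 (G = Pow(-415, 2) = 172225)
Add(G, Mul(-1, Add(Mul(u, Pow(-181279, -1)), Mul(-111073, Pow(-148075, -1))))) = Add(172225, Mul(-1, Add(Mul(222609, Pow(-181279, -1)), Mul(-111073, Pow(-148075, -1))))) = Add(172225, Mul(-1, Add(Mul(222609, Rational(-1, 181279)), Mul(-111073, Rational(-1, 148075))))) = Add(172225, Mul(-1, Add(Rational(-222609, 181279), Rational(111073, 148075)))) = Add(172225, Mul(-1, Rational(-12827625308, 26842887925))) = Add(172225, Rational(12827625308, 26842887925)) = Rational(4623029200508433, 26842887925)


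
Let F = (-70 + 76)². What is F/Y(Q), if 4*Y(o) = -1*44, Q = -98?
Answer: -36/11 ≈ -3.2727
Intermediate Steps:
Y(o) = -11 (Y(o) = (-1*44)/4 = (¼)*(-44) = -11)
F = 36 (F = 6² = 36)
F/Y(Q) = 36/(-11) = 36*(-1/11) = -36/11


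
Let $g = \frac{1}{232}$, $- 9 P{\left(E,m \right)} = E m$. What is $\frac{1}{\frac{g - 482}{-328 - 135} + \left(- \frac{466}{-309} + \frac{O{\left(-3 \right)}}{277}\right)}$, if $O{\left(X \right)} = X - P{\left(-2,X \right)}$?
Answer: $\frac{3064685896}{7786430405} \approx 0.39359$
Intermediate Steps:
$P{\left(E,m \right)} = - \frac{E m}{9}$
$g = \frac{1}{232} \approx 0.0043103$
$O{\left(X \right)} = \frac{7 X}{9}$ ($O{\left(X \right)} = X - \left(- \frac{1}{9}\right) \left(-2\right) X = X - \frac{2 X}{9} = \frac{7 X}{9}$)
$\frac{1}{\frac{g - 482}{-328 - 135} + \left(- \frac{466}{-309} + \frac{O{\left(-3 \right)}}{277}\right)} = \frac{1}{\frac{\frac{1}{232} - 482}{-328 - 135} + \left(- \frac{466}{-309} + \frac{\frac{7}{9} \left(-3\right)}{277}\right)} = \frac{1}{- \frac{111823}{232 \left(-463\right)} - - \frac{42787}{28531}} = \frac{1}{\left(- \frac{111823}{232}\right) \left(- \frac{1}{463}\right) + \left(\frac{466}{309} - \frac{7}{831}\right)} = \frac{1}{\frac{111823}{107416} + \frac{42787}{28531}} = \frac{1}{\frac{7786430405}{3064685896}} = \frac{3064685896}{7786430405}$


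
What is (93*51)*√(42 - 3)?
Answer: 4743*√39 ≈ 29620.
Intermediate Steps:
(93*51)*√(42 - 3) = 4743*√39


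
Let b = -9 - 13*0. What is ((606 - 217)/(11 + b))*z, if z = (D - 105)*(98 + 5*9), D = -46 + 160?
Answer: 500643/2 ≈ 2.5032e+5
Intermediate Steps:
b = -9 (b = -9 + 0 = -9)
D = 114
z = 1287 (z = (114 - 105)*(98 + 5*9) = 9*(98 + 45) = 9*143 = 1287)
((606 - 217)/(11 + b))*z = ((606 - 217)/(11 - 9))*1287 = (389/2)*1287 = 500643/2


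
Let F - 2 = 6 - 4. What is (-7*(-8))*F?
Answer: 224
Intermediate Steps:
F = 4 (F = 2 + (6 - 4) = 2 + 2 = 4)
(-7*(-8))*F = -7*(-8)*4 = 56*4 = 224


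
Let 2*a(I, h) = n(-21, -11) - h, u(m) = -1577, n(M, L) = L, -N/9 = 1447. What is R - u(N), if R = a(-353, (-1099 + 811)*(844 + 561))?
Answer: 407783/2 ≈ 2.0389e+5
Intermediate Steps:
N = -13023 (N = -9*1447 = -13023)
a(I, h) = -11/2 - h/2 (a(I, h) = (-11 - h)/2 = -11/2 - h/2)
R = 404629/2 (R = -11/2 - (-1099 + 811)*(844 + 561)/2 = -11/2 - (-144)*1405 = -11/2 - ½*(-404640) = -11/2 + 202320 = 404629/2 ≈ 2.0231e+5)
R - u(N) = 404629/2 - 1*(-1577) = 404629/2 + 1577 = 407783/2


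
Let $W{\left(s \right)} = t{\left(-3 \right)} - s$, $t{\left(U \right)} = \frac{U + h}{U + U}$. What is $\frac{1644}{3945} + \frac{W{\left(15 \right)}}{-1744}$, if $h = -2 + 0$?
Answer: $\frac{5846047}{13760160} \approx 0.42485$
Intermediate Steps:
$h = -2$
$t{\left(U \right)} = \frac{-2 + U}{2 U}$ ($t{\left(U \right)} = \frac{U - 2}{U + U} = \frac{-2 + U}{2 U}$)
$W{\left(s \right)} = \frac{5}{6} - s$ ($W{\left(s \right)} = \frac{-2 - 3}{2 \left(-3\right)} - s = \frac{1}{2} \left(- \frac{1}{3}\right) \left(-5\right) - s = \frac{5}{6} - s$)
$\frac{1644}{3945} + \frac{W{\left(15 \right)}}{-1744} = \frac{1644}{3945} + \frac{\frac{5}{6} - 15}{-1744} = 1644 \cdot \frac{1}{3945} + \left(\frac{5}{6} - 15\right) \left(- \frac{1}{1744}\right) = \frac{548}{1315} - - \frac{85}{10464} = \frac{548}{1315} + \frac{85}{10464} = \frac{5846047}{13760160}$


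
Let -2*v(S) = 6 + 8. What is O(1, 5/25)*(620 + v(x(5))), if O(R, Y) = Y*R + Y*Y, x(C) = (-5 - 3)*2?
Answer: 3678/25 ≈ 147.12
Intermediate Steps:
x(C) = -16 (x(C) = -8*2 = -16)
v(S) = -7 (v(S) = -(6 + 8)/2 = -½*14 = -7)
O(R, Y) = Y² + R*Y (O(R, Y) = R*Y + Y² = Y² + R*Y)
O(1, 5/25)*(620 + v(x(5))) = ((5/25)*(1 + 5/25))*(620 - 7) = ((5*(1/25))*(1 + 5*(1/25)))*613 = ((1 + ⅕)/5)*613 = ((⅕)*(6/5))*613 = (6/25)*613 = 3678/25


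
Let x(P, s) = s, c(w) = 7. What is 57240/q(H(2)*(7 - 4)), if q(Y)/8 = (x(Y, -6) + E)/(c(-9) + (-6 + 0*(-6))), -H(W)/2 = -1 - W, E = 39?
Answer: 2385/11 ≈ 216.82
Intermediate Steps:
H(W) = 2 + 2*W (H(W) = -2*(-1 - W) = 2 + 2*W)
q(Y) = 264 (q(Y) = 8*((-6 + 39)/(7 + (-6 + 0*(-6)))) = 8*(33/(7 + (-6 + 0))) = 8*(33/(7 - 6)) = 8*(33/1) = 8*(33*1) = 8*33 = 264)
57240/q(H(2)*(7 - 4)) = 57240/264 = 57240*(1/264) = 2385/11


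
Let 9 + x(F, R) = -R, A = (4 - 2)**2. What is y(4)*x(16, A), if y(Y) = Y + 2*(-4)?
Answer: 52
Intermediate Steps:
y(Y) = -8 + Y (y(Y) = Y - 8 = -8 + Y)
A = 4 (A = 2**2 = 4)
x(F, R) = -9 - R
y(4)*x(16, A) = (-8 + 4)*(-9 - 1*4) = -4*(-9 - 4) = -4*(-13) = 52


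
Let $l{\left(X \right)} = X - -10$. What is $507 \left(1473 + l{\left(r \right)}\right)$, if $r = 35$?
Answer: $769626$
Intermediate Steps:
$l{\left(X \right)} = 10 + X$ ($l{\left(X \right)} = X + 10 = 10 + X$)
$507 \left(1473 + l{\left(r \right)}\right) = 507 \left(1473 + \left(10 + 35\right)\right) = 507 \left(1473 + 45\right) = 507 \cdot 1518 = 769626$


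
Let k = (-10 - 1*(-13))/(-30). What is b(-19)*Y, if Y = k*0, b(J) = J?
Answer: 0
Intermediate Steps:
k = -⅒ (k = (-10 + 13)*(-1/30) = 3*(-1/30) = -⅒ ≈ -0.10000)
Y = 0 (Y = -⅒*0 = 0)
b(-19)*Y = -19*0 = 0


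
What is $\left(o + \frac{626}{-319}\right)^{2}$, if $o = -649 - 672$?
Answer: $\frac{178105100625}{101761} \approx 1.7502 \cdot 10^{6}$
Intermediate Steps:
$o = -1321$ ($o = -649 - 672 = -1321$)
$\left(o + \frac{626}{-319}\right)^{2} = \left(-1321 + \frac{626}{-319}\right)^{2} = \left(-1321 + 626 \left(- \frac{1}{319}\right)\right)^{2} = \left(-1321 - \frac{626}{319}\right)^{2} = \left(- \frac{422025}{319}\right)^{2} = \frac{178105100625}{101761}$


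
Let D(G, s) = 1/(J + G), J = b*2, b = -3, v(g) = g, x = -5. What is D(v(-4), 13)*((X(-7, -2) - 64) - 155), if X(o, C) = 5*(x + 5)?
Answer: 219/10 ≈ 21.900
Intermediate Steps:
X(o, C) = 0 (X(o, C) = 5*(-5 + 5) = 5*0 = 0)
J = -6 (J = -3*2 = -6)
D(G, s) = 1/(-6 + G)
D(v(-4), 13)*((X(-7, -2) - 64) - 155) = ((0 - 64) - 155)/(-6 - 4) = (-64 - 155)/(-10) = -⅒*(-219) = 219/10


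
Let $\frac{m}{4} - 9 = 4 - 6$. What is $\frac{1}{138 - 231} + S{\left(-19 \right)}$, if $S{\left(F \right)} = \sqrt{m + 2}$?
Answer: $- \frac{1}{93} + \sqrt{30} \approx 5.4665$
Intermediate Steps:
$m = 28$ ($m = 36 + 4 \left(4 - 6\right) = 36 + 4 \left(-2\right) = 36 - 8 = 28$)
$S{\left(F \right)} = \sqrt{30}$ ($S{\left(F \right)} = \sqrt{28 + 2} = \sqrt{30}$)
$\frac{1}{138 - 231} + S{\left(-19 \right)} = \frac{1}{138 - 231} + \sqrt{30} = \frac{1}{-93} + \sqrt{30} = - \frac{1}{93} + \sqrt{30}$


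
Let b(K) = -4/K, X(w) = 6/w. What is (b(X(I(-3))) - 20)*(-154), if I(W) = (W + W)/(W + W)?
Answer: 9548/3 ≈ 3182.7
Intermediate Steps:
I(W) = 1 (I(W) = (2*W)/((2*W)) = (2*W)*(1/(2*W)) = 1)
(b(X(I(-3))) - 20)*(-154) = (-4/(6/1) - 20)*(-154) = (-4/(6*1) - 20)*(-154) = (-4/6 - 20)*(-154) = (-4*⅙ - 20)*(-154) = (-⅔ - 20)*(-154) = -62/3*(-154) = 9548/3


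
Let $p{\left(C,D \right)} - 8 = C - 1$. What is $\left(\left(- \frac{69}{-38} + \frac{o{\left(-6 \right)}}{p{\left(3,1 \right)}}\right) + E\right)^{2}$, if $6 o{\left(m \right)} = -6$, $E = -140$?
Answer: $\frac{172580769}{9025} \approx 19123.0$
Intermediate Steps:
$o{\left(m \right)} = -1$ ($o{\left(m \right)} = \frac{1}{6} \left(-6\right) = -1$)
$p{\left(C,D \right)} = 7 + C$ ($p{\left(C,D \right)} = 8 + \left(C - 1\right) = 8 + \left(-1 + C\right) = 7 + C$)
$\left(\left(- \frac{69}{-38} + \frac{o{\left(-6 \right)}}{p{\left(3,1 \right)}}\right) + E\right)^{2} = \left(\left(- \frac{69}{-38} - \frac{1}{7 + 3}\right) - 140\right)^{2} = \left(\left(\left(-69\right) \left(- \frac{1}{38}\right) - \frac{1}{10}\right) - 140\right)^{2} = \left(\left(\frac{69}{38} - \frac{1}{10}\right) - 140\right)^{2} = \left(\frac{163}{95} - 140\right)^{2} = \left(- \frac{13137}{95}\right)^{2} = \frac{172580769}{9025}$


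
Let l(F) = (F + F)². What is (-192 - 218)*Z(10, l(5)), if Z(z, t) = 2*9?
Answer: -7380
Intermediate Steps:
l(F) = 4*F² (l(F) = (2*F)² = 4*F²)
Z(z, t) = 18
(-192 - 218)*Z(10, l(5)) = (-192 - 218)*18 = -410*18 = -7380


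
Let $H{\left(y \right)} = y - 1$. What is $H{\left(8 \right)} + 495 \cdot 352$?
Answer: $174247$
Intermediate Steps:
$H{\left(y \right)} = -1 + y$
$H{\left(8 \right)} + 495 \cdot 352 = \left(-1 + 8\right) + 495 \cdot 352 = 7 + 174240 = 174247$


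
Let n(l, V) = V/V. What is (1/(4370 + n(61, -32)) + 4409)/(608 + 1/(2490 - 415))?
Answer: 39988860500/5514457971 ≈ 7.2516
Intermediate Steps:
n(l, V) = 1
(1/(4370 + n(61, -32)) + 4409)/(608 + 1/(2490 - 415)) = (1/(4370 + 1) + 4409)/(608 + 1/(2490 - 415)) = (1/4371 + 4409)/(608 + 1/2075) = 19271740/(4371*(1261601/2075)) = (19271740/4371)*(2075/1261601) = 39988860500/5514457971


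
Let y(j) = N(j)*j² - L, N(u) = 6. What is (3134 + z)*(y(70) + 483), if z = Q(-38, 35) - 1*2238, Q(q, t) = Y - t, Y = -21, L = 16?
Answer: 25088280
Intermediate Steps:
Q(q, t) = -21 - t
y(j) = -16 + 6*j² (y(j) = 6*j² - 1*16 = 6*j² - 16 = -16 + 6*j²)
z = -2294 (z = (-21 - 1*35) - 1*2238 = (-21 - 35) - 2238 = -56 - 2238 = -2294)
(3134 + z)*(y(70) + 483) = (3134 - 2294)*((-16 + 6*70²) + 483) = 840*((-16 + 6*4900) + 483) = 840*((-16 + 29400) + 483) = 840*(29384 + 483) = 840*29867 = 25088280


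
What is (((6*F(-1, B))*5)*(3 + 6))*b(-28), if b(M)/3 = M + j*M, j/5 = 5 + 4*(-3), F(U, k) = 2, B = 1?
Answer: 1542240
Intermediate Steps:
j = -35 (j = 5*(5 + 4*(-3)) = 5*(5 - 12) = 5*(-7) = -35)
b(M) = -102*M (b(M) = 3*(M - 35*M) = 3*(-34*M) = -102*M)
(((6*F(-1, B))*5)*(3 + 6))*b(-28) = (((6*2)*5)*(3 + 6))*(-102*(-28)) = ((12*5)*9)*2856 = (60*9)*2856 = 540*2856 = 1542240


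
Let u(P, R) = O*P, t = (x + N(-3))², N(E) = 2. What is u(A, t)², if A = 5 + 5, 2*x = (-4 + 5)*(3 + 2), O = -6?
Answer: 3600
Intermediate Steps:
x = 5/2 (x = ((-4 + 5)*(3 + 2))/2 = (1*5)/2 = (½)*5 = 5/2 ≈ 2.5000)
A = 10
t = 81/4 (t = (5/2 + 2)² = (9/2)² = 81/4 ≈ 20.250)
u(P, R) = -6*P
u(A, t)² = (-6*10)² = (-60)² = 3600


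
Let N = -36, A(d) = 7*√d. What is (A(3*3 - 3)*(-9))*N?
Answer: 2268*√6 ≈ 5555.4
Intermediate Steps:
(A(3*3 - 3)*(-9))*N = ((7*√(3*3 - 3))*(-9))*(-36) = ((7*√(9 - 3))*(-9))*(-36) = ((7*√6)*(-9))*(-36) = -63*√6*(-36) = 2268*√6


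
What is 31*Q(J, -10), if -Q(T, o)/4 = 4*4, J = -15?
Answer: -1984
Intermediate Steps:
Q(T, o) = -64 (Q(T, o) = -16*4 = -4*16 = -64)
31*Q(J, -10) = 31*(-64) = -1984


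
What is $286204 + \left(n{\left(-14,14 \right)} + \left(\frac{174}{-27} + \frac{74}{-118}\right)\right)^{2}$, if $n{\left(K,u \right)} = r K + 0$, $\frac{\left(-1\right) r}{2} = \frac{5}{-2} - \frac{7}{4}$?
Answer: $\frac{85179865180}{281961} \approx 3.021 \cdot 10^{5}$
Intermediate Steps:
$r = \frac{17}{2}$ ($r = - 2 \left(\frac{5}{-2} - \frac{7}{4}\right) = - 2 \left(5 \left(- \frac{1}{2}\right) - \frac{7}{4}\right) = - 2 \left(- \frac{5}{2} - \frac{7}{4}\right) = \left(-2\right) \left(- \frac{17}{4}\right) = \frac{17}{2} \approx 8.5$)
$n{\left(K,u \right)} = \frac{17 K}{2}$ ($n{\left(K,u \right)} = \frac{17 K}{2} + 0 = \frac{17 K}{2}$)
$286204 + \left(n{\left(-14,14 \right)} + \left(\frac{174}{-27} + \frac{74}{-118}\right)\right)^{2} = 286204 + \left(\frac{17}{2} \left(-14\right) + \left(\frac{174}{-27} + \frac{74}{-118}\right)\right)^{2} = 286204 + \left(-119 + \left(174 \left(- \frac{1}{27}\right) + 74 \left(- \frac{1}{118}\right)\right)\right)^{2} = 286204 + \left(-119 - \frac{3755}{531}\right)^{2} = 286204 + \left(- \frac{66944}{531}\right)^{2} = 286204 + \frac{4481499136}{281961} = \frac{85179865180}{281961}$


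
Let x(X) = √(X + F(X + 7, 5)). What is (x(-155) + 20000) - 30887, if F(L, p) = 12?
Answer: -10887 + I*√143 ≈ -10887.0 + 11.958*I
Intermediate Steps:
x(X) = √(12 + X) (x(X) = √(X + 12) = √(12 + X))
(x(-155) + 20000) - 30887 = (√(12 - 155) + 20000) - 30887 = (√(-143) + 20000) - 30887 = (I*√143 + 20000) - 30887 = (20000 + I*√143) - 30887 = -10887 + I*√143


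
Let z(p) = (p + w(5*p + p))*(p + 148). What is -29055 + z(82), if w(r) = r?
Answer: 102965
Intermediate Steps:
z(p) = 7*p*(148 + p) (z(p) = (p + (5*p + p))*(p + 148) = (p + 6*p)*(148 + p) = (7*p)*(148 + p) = 7*p*(148 + p))
-29055 + z(82) = -29055 + 7*82*(148 + 82) = -29055 + 7*82*230 = -29055 + 132020 = 102965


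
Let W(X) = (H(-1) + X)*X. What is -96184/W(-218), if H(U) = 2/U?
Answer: -1093/545 ≈ -2.0055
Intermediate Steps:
W(X) = X*(-2 + X) (W(X) = (2/(-1) + X)*X = (2*(-1) + X)*X = (-2 + X)*X = X*(-2 + X))
-96184/W(-218) = -96184*(-1/(218*(-2 - 218))) = -96184/((-218*(-220))) = -96184/47960 = -96184*1/47960 = -1093/545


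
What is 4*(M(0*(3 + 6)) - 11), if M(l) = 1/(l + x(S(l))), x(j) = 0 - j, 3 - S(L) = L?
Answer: -136/3 ≈ -45.333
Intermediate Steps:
S(L) = 3 - L
x(j) = -j
M(l) = 1/(-3 + 2*l) (M(l) = 1/(l - (3 - l)) = 1/(l + (-3 + l)) = 1/(-3 + 2*l))
4*(M(0*(3 + 6)) - 11) = 4*(1/(-3 + 2*(0*(3 + 6))) - 11) = 4*(1/(-3 + 2*(0*9)) - 11) = 4*(1/(-3 + 2*0) - 11) = 4*(1/(-3 + 0) - 11) = 4*(1/(-3) - 11) = 4*(-⅓ - 11) = 4*(-34/3) = -136/3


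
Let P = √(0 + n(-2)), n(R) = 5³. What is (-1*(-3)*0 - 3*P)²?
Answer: 1125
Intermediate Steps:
n(R) = 125
P = 5*√5 (P = √(0 + 125) = √125 = 5*√5 ≈ 11.180)
(-1*(-3)*0 - 3*P)² = (-1*(-3)*0 - 15*√5)² = (3*0 - 15*√5)² = (0 - 15*√5)² = (-15*√5)² = 1125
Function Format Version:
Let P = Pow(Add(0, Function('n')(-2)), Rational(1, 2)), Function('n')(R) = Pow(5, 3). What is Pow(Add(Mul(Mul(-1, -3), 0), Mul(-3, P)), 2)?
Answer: 1125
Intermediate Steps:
Function('n')(R) = 125
P = Mul(5, Pow(5, Rational(1, 2))) (P = Pow(Add(0, 125), Rational(1, 2)) = Pow(125, Rational(1, 2)) = Mul(5, Pow(5, Rational(1, 2))) ≈ 11.180)
Pow(Add(Mul(Mul(-1, -3), 0), Mul(-3, P)), 2) = Pow(Add(Mul(Mul(-1, -3), 0), Mul(-3, Mul(5, Pow(5, Rational(1, 2))))), 2) = Pow(Add(Mul(3, 0), Mul(-15, Pow(5, Rational(1, 2)))), 2) = Pow(Add(0, Mul(-15, Pow(5, Rational(1, 2)))), 2) = Pow(Mul(-15, Pow(5, Rational(1, 2))), 2) = 1125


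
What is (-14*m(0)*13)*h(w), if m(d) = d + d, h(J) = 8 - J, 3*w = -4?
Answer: 0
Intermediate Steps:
w = -4/3 (w = (⅓)*(-4) = -4/3 ≈ -1.3333)
m(d) = 2*d
(-14*m(0)*13)*h(w) = (-14*2*0*13)*(8 - 1*(-4/3)) = (-0*13)*(8 + 4/3) = -14*0*(28/3) = 0*(28/3) = 0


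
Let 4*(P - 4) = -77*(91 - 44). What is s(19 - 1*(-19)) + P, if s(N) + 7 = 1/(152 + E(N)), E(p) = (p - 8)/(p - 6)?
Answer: -8884993/9788 ≈ -907.74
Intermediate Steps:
P = -3603/4 (P = 4 + (-77*(91 - 44))/4 = 4 + (-77*47)/4 = 4 + (¼)*(-3619) = 4 - 3619/4 = -3603/4 ≈ -900.75)
E(p) = (-8 + p)/(-6 + p)
s(N) = -7 + 1/(152 + (-8 + N)/(-6 + N))
s(19 - 1*(-19)) + P = 2*(3217 - 535*(19 - 1*(-19)))/(-920 + 153*(19 - 1*(-19))) - 3603/4 = 2*(3217 - 535*(19 + 19))/(-920 + 153*(19 + 19)) - 3603/4 = 2*(3217 - 535*38)/(-920 + 153*38) - 3603/4 = 2*(3217 - 20330)/(-920 + 5814) - 3603/4 = 2*(-17113)/4894 - 3603/4 = 2*(1/4894)*(-17113) - 3603/4 = -17113/2447 - 3603/4 = -8884993/9788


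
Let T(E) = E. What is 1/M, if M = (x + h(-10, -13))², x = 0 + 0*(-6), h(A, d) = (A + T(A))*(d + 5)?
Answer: 1/25600 ≈ 3.9063e-5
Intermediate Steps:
h(A, d) = 2*A*(5 + d) (h(A, d) = (A + A)*(d + 5) = (2*A)*(5 + d) = 2*A*(5 + d))
x = 0 (x = 0 + 0 = 0)
M = 25600 (M = (0 + 2*(-10)*(5 - 13))² = (0 + 2*(-10)*(-8))² = (0 + 160)² = 160² = 25600)
1/M = 1/25600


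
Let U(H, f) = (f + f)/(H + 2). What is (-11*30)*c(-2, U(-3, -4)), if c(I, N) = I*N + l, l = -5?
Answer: 6930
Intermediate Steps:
U(H, f) = 2*f/(2 + H) (U(H, f) = (2*f)/(2 + H) = 2*f/(2 + H))
c(I, N) = -5 + I*N (c(I, N) = I*N - 5 = -5 + I*N)
(-11*30)*c(-2, U(-3, -4)) = (-11*30)*(-5 - 4*(-4)/(2 - 3)) = -330*(-5 - 4*(-4)/(-1)) = -330*(-5 - 4*(-4)*(-1)) = -330*(-5 - 2*8) = -330*(-5 - 16) = -330*(-21) = 6930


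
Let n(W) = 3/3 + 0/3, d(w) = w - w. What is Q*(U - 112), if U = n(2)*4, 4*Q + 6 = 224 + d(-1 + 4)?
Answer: -5886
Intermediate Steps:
d(w) = 0
n(W) = 1 (n(W) = 3*(1/3) + 0*(1/3) = 1 + 0 = 1)
Q = 109/2 (Q = -3/2 + (224 + 0)/4 = -3/2 + (1/4)*224 = -3/2 + 56 = 109/2 ≈ 54.500)
U = 4 (U = 1*4 = 4)
Q*(U - 112) = 109*(4 - 112)/2 = (109/2)*(-108) = -5886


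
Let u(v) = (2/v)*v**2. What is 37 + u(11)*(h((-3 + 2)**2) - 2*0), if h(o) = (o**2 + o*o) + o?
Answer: 103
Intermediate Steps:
h(o) = o + 2*o**2 (h(o) = (o**2 + o**2) + o = 2*o**2 + o = o + 2*o**2)
u(v) = 2*v
37 + u(11)*(h((-3 + 2)**2) - 2*0) = 37 + (2*11)*((-3 + 2)**2*(1 + 2*(-3 + 2)**2) - 2*0) = 37 + 22*((-1)**2*(1 + 2*(-1)**2) + 0) = 37 + 22*(1*(1 + 2*1) + 0) = 37 + 22*(1*(1 + 2) + 0) = 37 + 22*(1*3 + 0) = 37 + 22*(3 + 0) = 37 + 22*3 = 37 + 66 = 103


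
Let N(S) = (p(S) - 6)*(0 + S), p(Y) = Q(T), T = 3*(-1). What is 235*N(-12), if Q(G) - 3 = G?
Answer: 16920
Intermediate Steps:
T = -3
Q(G) = 3 + G
p(Y) = 0 (p(Y) = 3 - 3 = 0)
N(S) = -6*S (N(S) = (0 - 6)*(0 + S) = -6*S)
235*N(-12) = 235*(-6*(-12)) = 235*72 = 16920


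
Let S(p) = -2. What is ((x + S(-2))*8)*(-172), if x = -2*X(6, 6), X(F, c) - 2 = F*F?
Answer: 107328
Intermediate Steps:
X(F, c) = 2 + F² (X(F, c) = 2 + F*F = 2 + F²)
x = -76 (x = -2*(2 + 6²) = -2*(2 + 36) = -2*38 = -76)
((x + S(-2))*8)*(-172) = ((-76 - 2)*8)*(-172) = -78*8*(-172) = -624*(-172) = 107328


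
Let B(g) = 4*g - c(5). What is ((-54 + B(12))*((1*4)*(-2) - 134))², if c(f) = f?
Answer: 2439844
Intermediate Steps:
B(g) = -5 + 4*g (B(g) = 4*g - 1*5 = 4*g - 5 = -5 + 4*g)
((-54 + B(12))*((1*4)*(-2) - 134))² = ((-54 + (-5 + 4*12))*((1*4)*(-2) - 134))² = ((-54 + (-5 + 48))*(4*(-2) - 134))² = ((-54 + 43)*(-8 - 134))² = (-11*(-142))² = 1562² = 2439844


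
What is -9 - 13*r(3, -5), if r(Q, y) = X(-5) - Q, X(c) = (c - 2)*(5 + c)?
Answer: 30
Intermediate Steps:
X(c) = (-2 + c)*(5 + c)
r(Q, y) = -Q (r(Q, y) = (-10 + (-5)² + 3*(-5)) - Q = (-10 + 25 - 15) - Q = 0 - Q = -Q)
-9 - 13*r(3, -5) = -9 - (-13)*3 = -9 - 13*(-3) = -9 + 39 = 30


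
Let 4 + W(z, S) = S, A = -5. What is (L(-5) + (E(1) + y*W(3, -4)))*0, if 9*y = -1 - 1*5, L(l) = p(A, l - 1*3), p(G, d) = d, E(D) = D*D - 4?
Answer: 0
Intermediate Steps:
E(D) = -4 + D**2 (E(D) = D**2 - 4 = -4 + D**2)
W(z, S) = -4 + S
L(l) = -3 + l (L(l) = l - 1*3 = l - 3 = -3 + l)
y = -2/3 (y = (-1 - 1*5)/9 = (-1 - 5)/9 = (1/9)*(-6) = -2/3 ≈ -0.66667)
(L(-5) + (E(1) + y*W(3, -4)))*0 = ((-3 - 5) + ((-4 + 1**2) - 2*(-4 - 4)/3))*0 = (-8 + ((-4 + 1) - 2/3*(-8)))*0 = (-8 + (-3 + 16/3))*0 = (-8 + 7/3)*0 = -17/3*0 = 0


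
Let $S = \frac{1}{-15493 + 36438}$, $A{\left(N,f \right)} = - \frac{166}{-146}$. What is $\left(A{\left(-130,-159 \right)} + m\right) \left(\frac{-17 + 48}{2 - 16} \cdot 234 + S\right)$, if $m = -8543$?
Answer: $\frac{47369995418448}{10702895} \approx 4.4259 \cdot 10^{6}$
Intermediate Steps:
$A{\left(N,f \right)} = \frac{83}{73}$ ($A{\left(N,f \right)} = \left(-166\right) \left(- \frac{1}{146}\right) = \frac{83}{73}$)
$S = \frac{1}{20945} \approx 4.7744 \cdot 10^{-5}$
$\left(A{\left(-130,-159 \right)} + m\right) \left(\frac{-17 + 48}{2 - 16} \cdot 234 + S\right) = \left(\frac{83}{73} - 8543\right) \left(\frac{-17 + 48}{2 - 16} \cdot 234 + \frac{1}{20945}\right) = - \frac{623556 \left(\frac{31}{-14} \cdot 234 + \frac{1}{20945}\right)}{73} = - \frac{623556 \left(31 \left(- \frac{1}{14}\right) 234 + \frac{1}{20945}\right)}{73} = - \frac{623556 \left(\left(- \frac{31}{14}\right) 234 + \frac{1}{20945}\right)}{73} = - \frac{623556 \left(- \frac{3627}{7} + \frac{1}{20945}\right)}{73} = \left(- \frac{623556}{73}\right) \left(- \frac{75967508}{146615}\right) = \frac{47369995418448}{10702895}$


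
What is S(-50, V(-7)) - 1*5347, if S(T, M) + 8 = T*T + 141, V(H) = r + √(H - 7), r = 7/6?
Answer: -2714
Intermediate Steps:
r = 7/6 (r = 7*(⅙) = 7/6 ≈ 1.1667)
V(H) = 7/6 + √(-7 + H) (V(H) = 7/6 + √(H - 7) = 7/6 + √(-7 + H))
S(T, M) = 133 + T² (S(T, M) = -8 + (T*T + 141) = -8 + (T² + 141) = -8 + (141 + T²) = 133 + T²)
S(-50, V(-7)) - 1*5347 = (133 + (-50)²) - 1*5347 = (133 + 2500) - 5347 = 2633 - 5347 = -2714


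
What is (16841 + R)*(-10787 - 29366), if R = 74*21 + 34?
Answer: -739979637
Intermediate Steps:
R = 1588 (R = 1554 + 34 = 1588)
(16841 + R)*(-10787 - 29366) = (16841 + 1588)*(-10787 - 29366) = 18429*(-40153) = -739979637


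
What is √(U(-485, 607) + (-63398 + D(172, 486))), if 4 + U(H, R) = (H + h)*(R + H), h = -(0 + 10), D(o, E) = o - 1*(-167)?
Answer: 3*I*√13717 ≈ 351.36*I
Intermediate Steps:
D(o, E) = 167 + o (D(o, E) = o + 167 = 167 + o)
h = -10 (h = -1*10 = -10)
U(H, R) = -4 + (-10 + H)*(H + R) (U(H, R) = -4 + (H - 10)*(R + H) = -4 + (-10 + H)*(H + R))
√(U(-485, 607) + (-63398 + D(172, 486))) = √((-4 + (-485)² - 10*(-485) - 10*607 - 485*607) + (-63398 + (167 + 172))) = √((-4 + 235225 + 4850 - 6070 - 294395) + (-63398 + 339)) = √(-60394 - 63059) = √(-123453) = 3*I*√13717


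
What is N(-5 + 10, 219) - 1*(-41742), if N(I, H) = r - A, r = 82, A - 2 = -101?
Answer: 41923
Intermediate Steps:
A = -99 (A = 2 - 101 = -99)
N(I, H) = 181 (N(I, H) = 82 - 1*(-99) = 82 + 99 = 181)
N(-5 + 10, 219) - 1*(-41742) = 181 - 1*(-41742) = 181 + 41742 = 41923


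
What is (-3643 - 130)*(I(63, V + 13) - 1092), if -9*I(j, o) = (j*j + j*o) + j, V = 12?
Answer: 6470695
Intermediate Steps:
I(j, o) = -j/9 - j²/9 - j*o/9 (I(j, o) = -((j*j + j*o) + j)/9 = -((j² + j*o) + j)/9 = -(j + j² + j*o)/9 = -j/9 - j²/9 - j*o/9)
(-3643 - 130)*(I(63, V + 13) - 1092) = (-3643 - 130)*(-⅑*63*(1 + 63 + (12 + 13)) - 1092) = -3773*(-⅑*63*(1 + 63 + 25) - 1092) = -3773*(-⅑*63*89 - 1092) = -3773*(-623 - 1092) = -3773*(-1715) = 6470695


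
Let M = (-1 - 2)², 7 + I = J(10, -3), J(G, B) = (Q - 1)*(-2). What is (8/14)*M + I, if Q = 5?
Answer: -69/7 ≈ -9.8571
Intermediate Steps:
J(G, B) = -8 (J(G, B) = (5 - 1)*(-2) = 4*(-2) = -8)
I = -15 (I = -7 - 8 = -15)
M = 9 (M = (-3)² = 9)
(8/14)*M + I = (8/14)*9 - 15 = (8*(1/14))*9 - 15 = (4/7)*9 - 15 = 36/7 - 15 = -69/7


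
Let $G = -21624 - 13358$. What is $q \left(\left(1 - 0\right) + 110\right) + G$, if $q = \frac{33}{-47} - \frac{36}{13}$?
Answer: $- \frac{21609433}{611} \approx -35367.0$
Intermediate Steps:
$q = - \frac{2121}{611}$ ($q = 33 \left(- \frac{1}{47}\right) - \frac{36}{13} = - \frac{33}{47} - \frac{36}{13} = - \frac{2121}{611} \approx -3.4714$)
$G = -34982$ ($G = -21624 - 13358 = -34982$)
$q \left(\left(1 - 0\right) + 110\right) + G = - \frac{2121 \left(\left(1 - 0\right) + 110\right)}{611} - 34982 = - \frac{2121 \left(\left(1 + 0\right) + 110\right)}{611} - 34982 = - \frac{2121 \left(1 + 110\right)}{611} - 34982 = \left(- \frac{2121}{611}\right) 111 - 34982 = - \frac{235431}{611} - 34982 = - \frac{21609433}{611}$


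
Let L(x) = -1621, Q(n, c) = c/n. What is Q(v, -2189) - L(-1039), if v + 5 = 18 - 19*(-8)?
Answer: 24116/15 ≈ 1607.7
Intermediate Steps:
v = 165 (v = -5 + (18 - 19*(-8)) = -5 + (18 + 152) = -5 + 170 = 165)
Q(v, -2189) - L(-1039) = -2189/165 - 1*(-1621) = -2189*1/165 + 1621 = -199/15 + 1621 = 24116/15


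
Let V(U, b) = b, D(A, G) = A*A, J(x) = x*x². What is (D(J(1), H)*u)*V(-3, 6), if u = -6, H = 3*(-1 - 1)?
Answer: -36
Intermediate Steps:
J(x) = x³
H = -6 (H = 3*(-2) = -6)
D(A, G) = A²
(D(J(1), H)*u)*V(-3, 6) = ((1³)²*(-6))*6 = (1²*(-6))*6 = (1*(-6))*6 = -6*6 = -36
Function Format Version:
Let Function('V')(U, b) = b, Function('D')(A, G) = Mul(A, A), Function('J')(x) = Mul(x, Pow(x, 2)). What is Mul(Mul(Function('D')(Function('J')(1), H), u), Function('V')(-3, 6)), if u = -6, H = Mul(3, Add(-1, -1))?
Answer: -36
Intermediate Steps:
Function('J')(x) = Pow(x, 3)
H = -6 (H = Mul(3, -2) = -6)
Function('D')(A, G) = Pow(A, 2)
Mul(Mul(Function('D')(Function('J')(1), H), u), Function('V')(-3, 6)) = Mul(Mul(Pow(Pow(1, 3), 2), -6), 6) = Mul(Mul(Pow(1, 2), -6), 6) = Mul(Mul(1, -6), 6) = Mul(-6, 6) = -36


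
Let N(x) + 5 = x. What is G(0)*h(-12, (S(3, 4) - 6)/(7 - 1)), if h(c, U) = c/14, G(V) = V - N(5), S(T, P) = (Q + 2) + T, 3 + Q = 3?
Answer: 0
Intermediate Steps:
Q = 0 (Q = -3 + 3 = 0)
S(T, P) = 2 + T (S(T, P) = (0 + 2) + T = 2 + T)
N(x) = -5 + x
G(V) = V (G(V) = V - (-5 + 5) = V - 1*0 = V + 0 = V)
h(c, U) = c/14 (h(c, U) = c*(1/14) = c/14)
G(0)*h(-12, (S(3, 4) - 6)/(7 - 1)) = 0*((1/14)*(-12)) = 0*(-6/7) = 0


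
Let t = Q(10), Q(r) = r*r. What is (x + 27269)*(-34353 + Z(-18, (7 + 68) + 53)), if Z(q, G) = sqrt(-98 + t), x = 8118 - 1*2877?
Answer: -1116816030 + 32510*sqrt(2) ≈ -1.1168e+9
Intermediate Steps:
Q(r) = r**2
t = 100 (t = 10**2 = 100)
x = 5241 (x = 8118 - 2877 = 5241)
Z(q, G) = sqrt(2) (Z(q, G) = sqrt(-98 + 100) = sqrt(2))
(x + 27269)*(-34353 + Z(-18, (7 + 68) + 53)) = (5241 + 27269)*(-34353 + sqrt(2)) = 32510*(-34353 + sqrt(2)) = -1116816030 + 32510*sqrt(2)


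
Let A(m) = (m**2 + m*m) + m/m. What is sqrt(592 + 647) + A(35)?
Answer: 2451 + sqrt(1239) ≈ 2486.2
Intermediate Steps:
A(m) = 1 + 2*m**2 (A(m) = (m**2 + m**2) + 1 = 2*m**2 + 1 = 1 + 2*m**2)
sqrt(592 + 647) + A(35) = sqrt(592 + 647) + (1 + 2*35**2) = sqrt(1239) + (1 + 2*1225) = sqrt(1239) + (1 + 2450) = sqrt(1239) + 2451 = 2451 + sqrt(1239)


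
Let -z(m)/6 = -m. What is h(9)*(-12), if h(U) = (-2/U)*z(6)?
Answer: 96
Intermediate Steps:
z(m) = 6*m (z(m) = -(-6)*m = 6*m)
h(U) = -72/U (h(U) = (-2/U)*(6*6) = -2/U*36 = -72/U)
h(9)*(-12) = -72/9*(-12) = -72*1/9*(-12) = -8*(-12) = 96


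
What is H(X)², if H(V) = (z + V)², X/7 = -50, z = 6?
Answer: 14003408896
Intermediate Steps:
X = -350 (X = 7*(-50) = -350)
H(V) = (6 + V)²
H(X)² = ((6 - 350)²)² = ((-344)²)² = 118336² = 14003408896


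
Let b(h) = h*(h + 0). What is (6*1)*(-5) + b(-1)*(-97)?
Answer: -127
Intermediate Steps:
b(h) = h**2 (b(h) = h*h = h**2)
(6*1)*(-5) + b(-1)*(-97) = (6*1)*(-5) + (-1)**2*(-97) = 6*(-5) + 1*(-97) = -30 - 97 = -127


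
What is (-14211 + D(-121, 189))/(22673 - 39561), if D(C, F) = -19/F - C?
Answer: 2663029/3191832 ≈ 0.83433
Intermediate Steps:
D(C, F) = -C - 19/F
(-14211 + D(-121, 189))/(22673 - 39561) = (-14211 + (-1*(-121) - 19/189))/(22673 - 39561) = (-14211 + (121 - 19*1/189))/(-16888) = (-14211 + (121 - 19/189))*(-1/16888) = (-14211 + 22850/189)*(-1/16888) = -2663029/189*(-1/16888) = 2663029/3191832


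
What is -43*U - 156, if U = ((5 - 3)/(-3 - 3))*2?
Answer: -382/3 ≈ -127.33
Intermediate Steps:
U = -⅔ (U = (2/(-6))*2 = (2*(-⅙))*2 = -⅓*2 = -⅔ ≈ -0.66667)
-43*U - 156 = -43*(-⅔) - 156 = 86/3 - 156 = -382/3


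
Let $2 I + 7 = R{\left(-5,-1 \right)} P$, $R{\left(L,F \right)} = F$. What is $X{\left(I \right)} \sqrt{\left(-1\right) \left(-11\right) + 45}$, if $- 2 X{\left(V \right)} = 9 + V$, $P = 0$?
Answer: $- \frac{11 \sqrt{14}}{2} \approx -20.579$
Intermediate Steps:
$I = - \frac{7}{2}$ ($I = - \frac{7}{2} + \frac{\left(-1\right) 0}{2} = - \frac{7}{2} + \frac{1}{2} \cdot 0 = - \frac{7}{2} + 0 = - \frac{7}{2} \approx -3.5$)
$X{\left(V \right)} = - \frac{9}{2} - \frac{V}{2}$ ($X{\left(V \right)} = - \frac{9 + V}{2} = - \frac{9}{2} - \frac{V}{2}$)
$X{\left(I \right)} \sqrt{\left(-1\right) \left(-11\right) + 45} = \left(- \frac{9}{2} - - \frac{7}{4}\right) \sqrt{\left(-1\right) \left(-11\right) + 45} = \left(- \frac{9}{2} + \frac{7}{4}\right) \sqrt{11 + 45} = - \frac{11 \sqrt{56}}{4} = - \frac{11 \cdot 2 \sqrt{14}}{4} = - \frac{11 \sqrt{14}}{2}$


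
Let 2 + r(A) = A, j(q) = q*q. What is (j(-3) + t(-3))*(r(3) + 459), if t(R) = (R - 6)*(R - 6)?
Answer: 41400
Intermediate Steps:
j(q) = q²
r(A) = -2 + A
t(R) = (-6 + R)² (t(R) = (-6 + R)*(-6 + R) = (-6 + R)²)
(j(-3) + t(-3))*(r(3) + 459) = ((-3)² + (-6 - 3)²)*((-2 + 3) + 459) = (9 + (-9)²)*(1 + 459) = (9 + 81)*460 = 90*460 = 41400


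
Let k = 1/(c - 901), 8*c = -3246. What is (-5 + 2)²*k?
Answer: -36/5227 ≈ -0.0068873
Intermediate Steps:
c = -1623/4 (c = (⅛)*(-3246) = -1623/4 ≈ -405.75)
k = -4/5227 (k = 1/(-1623/4 - 901) = 1/(-5227/4) = -4/5227 ≈ -0.00076526)
(-5 + 2)²*k = (-5 + 2)²*(-4/5227) = (-3)²*(-4/5227) = 9*(-4/5227) = -36/5227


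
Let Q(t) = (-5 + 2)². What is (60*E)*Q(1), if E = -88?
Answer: -47520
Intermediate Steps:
Q(t) = 9 (Q(t) = (-3)² = 9)
(60*E)*Q(1) = (60*(-88))*9 = -5280*9 = -47520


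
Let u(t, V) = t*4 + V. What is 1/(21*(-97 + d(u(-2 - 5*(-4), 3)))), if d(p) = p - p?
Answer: -1/2037 ≈ -0.00049092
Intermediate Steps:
u(t, V) = V + 4*t (u(t, V) = 4*t + V = V + 4*t)
d(p) = 0
1/(21*(-97 + d(u(-2 - 5*(-4), 3)))) = 1/(21*(-97 + 0)) = 1/(21*(-97)) = 1/(-2037) = -1/2037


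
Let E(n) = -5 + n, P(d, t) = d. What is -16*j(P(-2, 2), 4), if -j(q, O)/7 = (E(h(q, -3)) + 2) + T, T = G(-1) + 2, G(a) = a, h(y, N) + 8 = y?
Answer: -1344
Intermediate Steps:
h(y, N) = -8 + y
T = 1 (T = -1 + 2 = 1)
j(q, O) = 70 - 7*q (j(q, O) = -7*(((-5 + (-8 + q)) + 2) + 1) = -7*(((-13 + q) + 2) + 1) = -7*((-11 + q) + 1) = -7*(-10 + q) = 70 - 7*q)
-16*j(P(-2, 2), 4) = -16*(70 - 7*(-2)) = -16*(70 + 14) = -16*84 = -1344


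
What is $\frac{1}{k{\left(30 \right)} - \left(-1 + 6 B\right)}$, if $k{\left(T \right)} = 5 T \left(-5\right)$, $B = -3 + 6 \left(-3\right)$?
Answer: $- \frac{1}{623} \approx -0.0016051$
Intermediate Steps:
$B = -21$ ($B = -3 - 18 = -21$)
$k{\left(T \right)} = - 25 T$
$\frac{1}{k{\left(30 \right)} - \left(-1 + 6 B\right)} = \frac{1}{\left(-25\right) 30 + \left(\left(-6\right) \left(-21\right) + 1\right)} = \frac{1}{-750 + \left(126 + 1\right)} = \frac{1}{-750 + 127} = \frac{1}{-623} = - \frac{1}{623}$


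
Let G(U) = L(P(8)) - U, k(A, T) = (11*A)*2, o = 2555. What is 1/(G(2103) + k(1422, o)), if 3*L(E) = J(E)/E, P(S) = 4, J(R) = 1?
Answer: 12/350173 ≈ 3.4269e-5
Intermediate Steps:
k(A, T) = 22*A
L(E) = 1/(3*E) (L(E) = (1/E)/3 = 1/(3*E))
G(U) = 1/12 - U (G(U) = (⅓)/4 - U = (⅓)*(¼) - U = 1/12 - U)
1/(G(2103) + k(1422, o)) = 1/((1/12 - 1*2103) + 22*1422) = 1/((1/12 - 2103) + 31284) = 1/(-25235/12 + 31284) = 1/(350173/12) = 12/350173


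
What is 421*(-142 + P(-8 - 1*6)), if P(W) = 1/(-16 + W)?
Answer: -1793881/30 ≈ -59796.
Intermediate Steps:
421*(-142 + P(-8 - 1*6)) = 421*(-142 + 1/(-16 + (-8 - 1*6))) = 421*(-142 + 1/(-16 + (-8 - 6))) = 421*(-142 + 1/(-16 - 14)) = 421*(-142 + 1/(-30)) = 421*(-142 - 1/30) = 421*(-4261/30) = -1793881/30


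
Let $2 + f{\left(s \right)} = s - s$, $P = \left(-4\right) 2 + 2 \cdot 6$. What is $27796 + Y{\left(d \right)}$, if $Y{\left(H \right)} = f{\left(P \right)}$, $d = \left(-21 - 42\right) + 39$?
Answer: $27794$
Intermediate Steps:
$P = 4$ ($P = -8 + 12 = 4$)
$d = -24$ ($d = -63 + 39 = -24$)
$f{\left(s \right)} = -2$ ($f{\left(s \right)} = -2 + \left(s - s\right) = -2 + 0 = -2$)
$Y{\left(H \right)} = -2$
$27796 + Y{\left(d \right)} = 27796 - 2 = 27794$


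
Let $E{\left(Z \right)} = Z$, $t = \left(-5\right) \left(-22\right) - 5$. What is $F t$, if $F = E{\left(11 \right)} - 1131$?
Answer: $-117600$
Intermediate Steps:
$t = 105$ ($t = 110 - 5 = 105$)
$F = -1120$ ($F = 11 - 1131 = -1120$)
$F t = \left(-1120\right) 105 = -117600$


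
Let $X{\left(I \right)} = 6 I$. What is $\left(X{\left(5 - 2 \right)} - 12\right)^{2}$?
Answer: $36$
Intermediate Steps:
$\left(X{\left(5 - 2 \right)} - 12\right)^{2} = \left(6 \left(5 - 2\right) - 12\right)^{2} = \left(6 \cdot 3 - 12\right)^{2} = \left(18 - 12\right)^{2} = 6^{2} = 36$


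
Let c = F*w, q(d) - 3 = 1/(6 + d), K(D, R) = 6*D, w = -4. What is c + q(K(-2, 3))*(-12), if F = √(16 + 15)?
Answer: -34 - 4*√31 ≈ -56.271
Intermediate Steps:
q(d) = 3 + 1/(6 + d)
F = √31 ≈ 5.5678
c = -4*√31 (c = √31*(-4) = -4*√31 ≈ -22.271)
c + q(K(-2, 3))*(-12) = -4*√31 + ((19 + 3*(6*(-2)))/(6 + 6*(-2)))*(-12) = -4*√31 + ((19 + 3*(-12))/(6 - 12))*(-12) = -4*√31 + ((19 - 36)/(-6))*(-12) = -4*√31 - ⅙*(-17)*(-12) = -4*√31 + (17/6)*(-12) = -4*√31 - 34 = -34 - 4*√31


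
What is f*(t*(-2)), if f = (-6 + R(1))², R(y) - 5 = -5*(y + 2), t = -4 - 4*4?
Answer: 10240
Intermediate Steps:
t = -20 (t = -4 - 16 = -20)
R(y) = -5 - 5*y (R(y) = 5 - 5*(y + 2) = 5 - 5*(2 + y) = 5 + (-10 - 5*y) = -5 - 5*y)
f = 256 (f = (-6 + (-5 - 5*1))² = (-6 + (-5 - 5))² = (-6 - 10)² = (-16)² = 256)
f*(t*(-2)) = 256*(-20*(-2)) = 256*40 = 10240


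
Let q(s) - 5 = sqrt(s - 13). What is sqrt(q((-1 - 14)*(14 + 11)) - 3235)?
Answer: sqrt(-3230 + 2*I*sqrt(97)) ≈ 0.1733 + 56.833*I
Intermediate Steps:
q(s) = 5 + sqrt(-13 + s) (q(s) = 5 + sqrt(s - 13) = 5 + sqrt(-13 + s))
sqrt(q((-1 - 14)*(14 + 11)) - 3235) = sqrt((5 + sqrt(-13 + (-1 - 14)*(14 + 11))) - 3235) = sqrt((5 + sqrt(-13 - 15*25)) - 3235) = sqrt((5 + sqrt(-13 - 375)) - 3235) = sqrt((5 + sqrt(-388)) - 3235) = sqrt((5 + 2*I*sqrt(97)) - 3235) = sqrt(-3230 + 2*I*sqrt(97))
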